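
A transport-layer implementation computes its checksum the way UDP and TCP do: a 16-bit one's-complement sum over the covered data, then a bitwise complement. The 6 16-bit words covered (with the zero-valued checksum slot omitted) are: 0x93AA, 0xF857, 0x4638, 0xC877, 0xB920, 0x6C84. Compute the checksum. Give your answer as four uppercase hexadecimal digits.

3FA8

One's-complement addition (fold any carry out of bit 15 back into bit 0):
  0x93AA + 0xF857 = 0x18C01 → wrap carry → 0x8C02
  0x8C02 + 0x4638 = 0x0D23A
  0xD23A + 0xC877 = 0x19AB1 → wrap carry → 0x9AB2
  0x9AB2 + 0xB920 = 0x153D2 → wrap carry → 0x53D3
  0x53D3 + 0x6C84 = 0x0C057
One's-complement sum = 0xC057.
Checksum = ~0xC057 & 0xFFFF = 0x3FA8.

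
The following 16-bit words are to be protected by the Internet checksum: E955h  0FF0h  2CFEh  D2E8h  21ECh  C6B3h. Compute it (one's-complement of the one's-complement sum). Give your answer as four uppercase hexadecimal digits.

1E33

One's-complement addition (fold any carry out of bit 15 back into bit 0):
  0xE955 + 0x0FF0 = 0x0F945
  0xF945 + 0x2CFE = 0x12643 → wrap carry → 0x2644
  0x2644 + 0xD2E8 = 0x0F92C
  0xF92C + 0x21EC = 0x11B18 → wrap carry → 0x1B19
  0x1B19 + 0xC6B3 = 0x0E1CC
One's-complement sum = 0xE1CC.
Checksum = ~0xE1CC & 0xFFFF = 0x1E33.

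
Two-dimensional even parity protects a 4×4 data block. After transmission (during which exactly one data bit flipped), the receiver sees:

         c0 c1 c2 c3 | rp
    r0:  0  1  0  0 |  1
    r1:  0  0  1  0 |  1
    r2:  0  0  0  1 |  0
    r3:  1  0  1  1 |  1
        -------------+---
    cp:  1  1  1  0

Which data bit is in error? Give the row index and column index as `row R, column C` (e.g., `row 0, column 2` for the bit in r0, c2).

Recompute each row's even parity and compare to rp:
  r0: data parity 1, sent rp 1 → ok
  r1: data parity 1, sent rp 1 → ok
  r2: data parity 1, sent rp 0 → mismatch
  r3: data parity 1, sent rp 1 → ok
Recompute each column's even parity and compare to cp:
  c0: data parity 1, sent cp 1 → ok
  c1: data parity 1, sent cp 1 → ok
  c2: data parity 0, sent cp 1 → mismatch
  c3: data parity 0, sent cp 0 → ok
Exactly one row (r2) and one column (c2) fail → the flipped bit is at their intersection.

row 2, column 2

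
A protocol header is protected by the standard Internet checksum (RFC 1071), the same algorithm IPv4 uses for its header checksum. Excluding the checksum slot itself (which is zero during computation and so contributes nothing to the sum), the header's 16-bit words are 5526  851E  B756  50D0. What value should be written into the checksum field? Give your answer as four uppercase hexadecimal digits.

One's-complement addition (fold any carry out of bit 15 back into bit 0):
  0x5526 + 0x851E = 0x0DA44
  0xDA44 + 0xB756 = 0x1919A → wrap carry → 0x919B
  0x919B + 0x50D0 = 0x0E26B
One's-complement sum = 0xE26B.
Checksum = ~0xE26B & 0xFFFF = 0x1D94.

1D94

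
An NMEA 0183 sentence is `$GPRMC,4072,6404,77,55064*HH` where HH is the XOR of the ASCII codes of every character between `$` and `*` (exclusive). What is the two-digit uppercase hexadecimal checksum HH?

7E

XOR the ASCII codes of the payload characters:
  'G' = 0x47 → acc = 0x47
  'P' = 0x50 → acc = 0x17
  'R' = 0x52 → acc = 0x45
  'M' = 0x4D → acc = 0x08
  'C' = 0x43 → acc = 0x4B
  ',' = 0x2C → acc = 0x67
  '4' = 0x34 → acc = 0x53
  '0' = 0x30 → acc = 0x63
  '7' = 0x37 → acc = 0x54
  '2' = 0x32 → acc = 0x66
  ',' = 0x2C → acc = 0x4A
  '6' = 0x36 → acc = 0x7C
  '4' = 0x34 → acc = 0x48
  '0' = 0x30 → acc = 0x78
  '4' = 0x34 → acc = 0x4C
  ',' = 0x2C → acc = 0x60
  '7' = 0x37 → acc = 0x57
  '7' = 0x37 → acc = 0x60
  ',' = 0x2C → acc = 0x4C
  '5' = 0x35 → acc = 0x79
  '5' = 0x35 → acc = 0x4C
  '0' = 0x30 → acc = 0x7C
  '6' = 0x36 → acc = 0x4A
  '4' = 0x34 → acc = 0x7E
Checksum = 0x7E.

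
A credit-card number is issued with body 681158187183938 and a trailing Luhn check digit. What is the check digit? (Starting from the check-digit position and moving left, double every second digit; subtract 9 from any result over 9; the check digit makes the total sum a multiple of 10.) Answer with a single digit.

Partial digits right→left: 8 3 9 3 8 1 7 8 1 8 5 1 1 8 6
Double every second digit counting from the check-digit position (so the 1st, 3rd, 5th, ... of the partial from the right).
  doubled (with −9 where >9): 7 9 7 5 2 1 2 3 → sum 36
  kept as-is: 3 3 1 8 8 1 8 → sum 32
Total = 36 + 32 = 68.
Check digit = (10 − (68 mod 10)) mod 10 = 2.

2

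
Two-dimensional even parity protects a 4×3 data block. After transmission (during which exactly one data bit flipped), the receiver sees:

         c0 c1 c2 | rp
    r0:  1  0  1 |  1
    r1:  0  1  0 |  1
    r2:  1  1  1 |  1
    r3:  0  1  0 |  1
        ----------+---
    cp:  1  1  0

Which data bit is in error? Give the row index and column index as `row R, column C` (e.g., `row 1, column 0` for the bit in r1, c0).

Recompute each row's even parity and compare to rp:
  r0: data parity 0, sent rp 1 → mismatch
  r1: data parity 1, sent rp 1 → ok
  r2: data parity 1, sent rp 1 → ok
  r3: data parity 1, sent rp 1 → ok
Recompute each column's even parity and compare to cp:
  c0: data parity 0, sent cp 1 → mismatch
  c1: data parity 1, sent cp 1 → ok
  c2: data parity 0, sent cp 0 → ok
Exactly one row (r0) and one column (c0) fail → the flipped bit is at their intersection.

row 0, column 0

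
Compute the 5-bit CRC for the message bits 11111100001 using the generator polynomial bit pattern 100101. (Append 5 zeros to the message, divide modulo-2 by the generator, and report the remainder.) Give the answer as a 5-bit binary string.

Append 5 zeros: 1111110000100000. Divide by 100101 (XOR where the leading bit is 1):
  pos 0: 111111 XOR 100101 = 011010
  pos 1: 110100 XOR 100101 = 010001
  pos 2: 100010 XOR 100101 = 000111
  pos 5: 111001 XOR 100101 = 011100
  pos 6: 111000 XOR 100101 = 011101
  pos 7: 111010 XOR 100101 = 011111
  pos 8: 111110 XOR 100101 = 011011
  pos 9: 110110 XOR 100101 = 010011
  pos 10: 100110 XOR 100101 = 000011
Remainder (last 5 bits) = 00011. This is the CRC / FCS.

00011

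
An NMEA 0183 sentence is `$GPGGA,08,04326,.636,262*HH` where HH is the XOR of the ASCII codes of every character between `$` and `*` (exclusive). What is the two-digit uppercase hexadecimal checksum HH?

46

XOR the ASCII codes of the payload characters:
  'G' = 0x47 → acc = 0x47
  'P' = 0x50 → acc = 0x17
  'G' = 0x47 → acc = 0x50
  'G' = 0x47 → acc = 0x17
  'A' = 0x41 → acc = 0x56
  ',' = 0x2C → acc = 0x7A
  '0' = 0x30 → acc = 0x4A
  '8' = 0x38 → acc = 0x72
  ',' = 0x2C → acc = 0x5E
  '0' = 0x30 → acc = 0x6E
  '4' = 0x34 → acc = 0x5A
  '3' = 0x33 → acc = 0x69
  '2' = 0x32 → acc = 0x5B
  '6' = 0x36 → acc = 0x6D
  ',' = 0x2C → acc = 0x41
  '.' = 0x2E → acc = 0x6F
  '6' = 0x36 → acc = 0x59
  '3' = 0x33 → acc = 0x6A
  '6' = 0x36 → acc = 0x5C
  ',' = 0x2C → acc = 0x70
  '2' = 0x32 → acc = 0x42
  '6' = 0x36 → acc = 0x74
  '2' = 0x32 → acc = 0x46
Checksum = 0x46.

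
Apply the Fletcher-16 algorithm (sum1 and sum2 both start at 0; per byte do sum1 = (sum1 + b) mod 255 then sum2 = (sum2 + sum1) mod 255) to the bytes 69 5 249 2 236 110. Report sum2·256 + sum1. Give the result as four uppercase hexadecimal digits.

Running sums (mod 255):
  after byte 0 (69): sum1=69, sum2=69
  after byte 1 (5): sum1=74, sum2=143
  after byte 2 (249): sum1=68, sum2=211
  after byte 3 (2): sum1=70, sum2=26
  after byte 4 (236): sum1=51, sum2=77
  after byte 5 (110): sum1=161, sum2=238
Checksum = sum2·256 + sum1 = 238·256 + 161 = 61089 = 0xEEA1.

EEA1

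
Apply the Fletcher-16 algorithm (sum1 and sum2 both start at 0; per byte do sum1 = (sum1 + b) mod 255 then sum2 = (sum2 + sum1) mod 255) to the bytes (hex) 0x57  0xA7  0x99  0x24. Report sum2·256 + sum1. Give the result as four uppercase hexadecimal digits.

ABBC

Running sums (mod 255):
  after byte 0 (0x57): sum1=87, sum2=87
  after byte 1 (0xA7): sum1=254, sum2=86
  after byte 2 (0x99): sum1=152, sum2=238
  after byte 3 (0x24): sum1=188, sum2=171
Checksum = sum2·256 + sum1 = 171·256 + 188 = 43964 = 0xABBC.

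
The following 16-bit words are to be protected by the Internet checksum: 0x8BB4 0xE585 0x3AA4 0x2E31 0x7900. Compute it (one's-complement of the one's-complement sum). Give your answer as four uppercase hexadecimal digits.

ACEF

One's-complement addition (fold any carry out of bit 15 back into bit 0):
  0x8BB4 + 0xE585 = 0x17139 → wrap carry → 0x713A
  0x713A + 0x3AA4 = 0x0ABDE
  0xABDE + 0x2E31 = 0x0DA0F
  0xDA0F + 0x7900 = 0x1530F → wrap carry → 0x5310
One's-complement sum = 0x5310.
Checksum = ~0x5310 & 0xFFFF = 0xACEF.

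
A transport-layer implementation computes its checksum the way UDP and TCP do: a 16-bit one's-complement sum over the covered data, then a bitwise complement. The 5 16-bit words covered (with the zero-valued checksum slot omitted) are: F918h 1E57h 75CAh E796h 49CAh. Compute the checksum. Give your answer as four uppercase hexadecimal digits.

One's-complement addition (fold any carry out of bit 15 back into bit 0):
  0xF918 + 0x1E57 = 0x1176F → wrap carry → 0x1770
  0x1770 + 0x75CA = 0x08D3A
  0x8D3A + 0xE796 = 0x174D0 → wrap carry → 0x74D1
  0x74D1 + 0x49CA = 0x0BE9B
One's-complement sum = 0xBE9B.
Checksum = ~0xBE9B & 0xFFFF = 0x4164.

4164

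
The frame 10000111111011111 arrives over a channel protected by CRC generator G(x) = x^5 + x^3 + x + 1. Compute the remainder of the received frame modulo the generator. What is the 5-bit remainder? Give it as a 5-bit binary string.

Modulo-2 division of 10000111111011111 by 101011:
  pos 0: 100001 XOR 101011 = 001010
  pos 2: 101011 XOR 101011 = 000000
  pos 8: 111011 XOR 101011 = 010000
  pos 9: 100001 XOR 101011 = 001010
  pos 11: 101011 XOR 101011 = 000000
Remainder = 00000 (zero — the frame passes the CRC check).

00000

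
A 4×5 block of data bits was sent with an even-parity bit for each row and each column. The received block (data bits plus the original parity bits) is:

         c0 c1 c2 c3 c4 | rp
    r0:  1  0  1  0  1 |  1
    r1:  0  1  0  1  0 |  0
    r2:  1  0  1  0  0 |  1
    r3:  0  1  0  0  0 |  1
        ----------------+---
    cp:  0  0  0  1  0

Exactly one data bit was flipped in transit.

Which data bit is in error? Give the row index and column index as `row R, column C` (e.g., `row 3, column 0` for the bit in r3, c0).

row 2, column 4

Recompute each row's even parity and compare to rp:
  r0: data parity 1, sent rp 1 → ok
  r1: data parity 0, sent rp 0 → ok
  r2: data parity 0, sent rp 1 → mismatch
  r3: data parity 1, sent rp 1 → ok
Recompute each column's even parity and compare to cp:
  c0: data parity 0, sent cp 0 → ok
  c1: data parity 0, sent cp 0 → ok
  c2: data parity 0, sent cp 0 → ok
  c3: data parity 1, sent cp 1 → ok
  c4: data parity 1, sent cp 0 → mismatch
Exactly one row (r2) and one column (c4) fail → the flipped bit is at their intersection.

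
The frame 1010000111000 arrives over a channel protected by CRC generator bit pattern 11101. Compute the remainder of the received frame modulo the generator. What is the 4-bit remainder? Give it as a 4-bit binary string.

Modulo-2 division of 1010000111000 by 11101:
  pos 0: 10100 XOR 11101 = 01001
  pos 1: 10010 XOR 11101 = 01111
  pos 2: 11110 XOR 11101 = 00011
  pos 5: 11111 XOR 11101 = 00010
  pos 8: 10000 XOR 11101 = 01101
Remainder = 1101 (nonzero — an error is detected).

1101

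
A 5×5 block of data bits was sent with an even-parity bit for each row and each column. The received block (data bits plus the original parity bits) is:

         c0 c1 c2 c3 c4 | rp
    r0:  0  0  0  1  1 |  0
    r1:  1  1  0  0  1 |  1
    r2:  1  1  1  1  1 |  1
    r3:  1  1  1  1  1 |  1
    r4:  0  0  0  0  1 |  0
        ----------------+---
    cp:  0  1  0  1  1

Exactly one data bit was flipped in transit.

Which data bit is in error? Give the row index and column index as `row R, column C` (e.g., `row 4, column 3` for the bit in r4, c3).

row 4, column 0

Recompute each row's even parity and compare to rp:
  r0: data parity 0, sent rp 0 → ok
  r1: data parity 1, sent rp 1 → ok
  r2: data parity 1, sent rp 1 → ok
  r3: data parity 1, sent rp 1 → ok
  r4: data parity 1, sent rp 0 → mismatch
Recompute each column's even parity and compare to cp:
  c0: data parity 1, sent cp 0 → mismatch
  c1: data parity 1, sent cp 1 → ok
  c2: data parity 0, sent cp 0 → ok
  c3: data parity 1, sent cp 1 → ok
  c4: data parity 1, sent cp 1 → ok
Exactly one row (r4) and one column (c0) fail → the flipped bit is at their intersection.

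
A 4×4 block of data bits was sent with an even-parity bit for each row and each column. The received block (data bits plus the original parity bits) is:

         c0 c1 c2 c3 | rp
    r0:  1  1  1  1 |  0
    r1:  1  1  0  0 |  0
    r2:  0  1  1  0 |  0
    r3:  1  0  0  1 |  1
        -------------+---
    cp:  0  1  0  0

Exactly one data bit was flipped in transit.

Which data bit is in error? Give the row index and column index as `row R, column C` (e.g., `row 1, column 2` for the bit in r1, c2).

row 3, column 0

Recompute each row's even parity and compare to rp:
  r0: data parity 0, sent rp 0 → ok
  r1: data parity 0, sent rp 0 → ok
  r2: data parity 0, sent rp 0 → ok
  r3: data parity 0, sent rp 1 → mismatch
Recompute each column's even parity and compare to cp:
  c0: data parity 1, sent cp 0 → mismatch
  c1: data parity 1, sent cp 1 → ok
  c2: data parity 0, sent cp 0 → ok
  c3: data parity 0, sent cp 0 → ok
Exactly one row (r3) and one column (c0) fail → the flipped bit is at their intersection.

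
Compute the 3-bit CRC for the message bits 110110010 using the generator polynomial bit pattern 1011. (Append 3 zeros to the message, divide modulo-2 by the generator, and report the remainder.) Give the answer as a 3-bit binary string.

000

Append 3 zeros: 110110010000. Divide by 1011 (XOR where the leading bit is 1):
  pos 0: 1101 XOR 1011 = 0110
  pos 1: 1101 XOR 1011 = 0110
  pos 2: 1100 XOR 1011 = 0111
  pos 3: 1110 XOR 1011 = 0101
  pos 4: 1011 XOR 1011 = 0000
Remainder (last 3 bits) = 000. This is the CRC / FCS.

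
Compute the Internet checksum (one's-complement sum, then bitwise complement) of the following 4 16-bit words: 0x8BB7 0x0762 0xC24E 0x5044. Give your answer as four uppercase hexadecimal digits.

5A53

One's-complement addition (fold any carry out of bit 15 back into bit 0):
  0x8BB7 + 0x0762 = 0x09319
  0x9319 + 0xC24E = 0x15567 → wrap carry → 0x5568
  0x5568 + 0x5044 = 0x0A5AC
One's-complement sum = 0xA5AC.
Checksum = ~0xA5AC & 0xFFFF = 0x5A53.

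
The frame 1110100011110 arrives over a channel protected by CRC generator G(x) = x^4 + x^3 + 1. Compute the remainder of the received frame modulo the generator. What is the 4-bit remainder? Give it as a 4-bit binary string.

Modulo-2 division of 1110100011110 by 11001:
  pos 0: 11101 XOR 11001 = 00100
  pos 2: 10000 XOR 11001 = 01001
  pos 3: 10010 XOR 11001 = 01011
  pos 4: 10111 XOR 11001 = 01110
  pos 5: 11101 XOR 11001 = 00100
  pos 7: 10011 XOR 11001 = 01010
  pos 8: 10100 XOR 11001 = 01101
Remainder = 1101 (nonzero — an error is detected).

1101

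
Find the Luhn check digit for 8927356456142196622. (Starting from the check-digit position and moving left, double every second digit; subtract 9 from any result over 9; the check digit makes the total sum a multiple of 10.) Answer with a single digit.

3

Partial digits right→left: 2 2 6 6 9 1 2 4 1 6 5 4 6 5 3 7 2 9 8
Double every second digit counting from the check-digit position (so the 1st, 3rd, 5th, ... of the partial from the right).
  doubled (with −9 where >9): 4 3 9 4 2 1 3 6 4 7 → sum 43
  kept as-is: 2 6 1 4 6 4 5 7 9 → sum 44
Total = 43 + 44 = 87.
Check digit = (10 − (87 mod 10)) mod 10 = 3.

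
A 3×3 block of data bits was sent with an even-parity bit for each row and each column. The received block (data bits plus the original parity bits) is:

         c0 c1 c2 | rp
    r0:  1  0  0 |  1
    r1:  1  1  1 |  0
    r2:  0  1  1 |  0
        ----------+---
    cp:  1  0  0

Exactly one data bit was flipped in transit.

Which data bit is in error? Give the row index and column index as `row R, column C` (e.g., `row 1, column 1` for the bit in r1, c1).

Recompute each row's even parity and compare to rp:
  r0: data parity 1, sent rp 1 → ok
  r1: data parity 1, sent rp 0 → mismatch
  r2: data parity 0, sent rp 0 → ok
Recompute each column's even parity and compare to cp:
  c0: data parity 0, sent cp 1 → mismatch
  c1: data parity 0, sent cp 0 → ok
  c2: data parity 0, sent cp 0 → ok
Exactly one row (r1) and one column (c0) fail → the flipped bit is at their intersection.

row 1, column 0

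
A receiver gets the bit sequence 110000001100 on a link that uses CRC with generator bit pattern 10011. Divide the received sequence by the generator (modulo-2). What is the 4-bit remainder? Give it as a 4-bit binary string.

0101

Modulo-2 division of 110000001100 by 10011:
  pos 0: 11000 XOR 10011 = 01011
  pos 1: 10110 XOR 10011 = 00101
  pos 3: 10100 XOR 10011 = 00111
  pos 5: 11111 XOR 10011 = 01100
  pos 6: 11000 XOR 10011 = 01011
  pos 7: 10110 XOR 10011 = 00101
Remainder = 0101 (nonzero — an error is detected).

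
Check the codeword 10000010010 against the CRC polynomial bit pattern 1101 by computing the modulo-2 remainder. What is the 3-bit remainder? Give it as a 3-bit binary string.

Modulo-2 division of 10000010010 by 1101:
  pos 0: 1000 XOR 1101 = 0101
  pos 1: 1010 XOR 1101 = 0111
  pos 2: 1110 XOR 1101 = 0011
  pos 4: 1110 XOR 1101 = 0011
  pos 6: 1101 XOR 1101 = 0000
Remainder = 000 (zero — the frame passes the CRC check).

000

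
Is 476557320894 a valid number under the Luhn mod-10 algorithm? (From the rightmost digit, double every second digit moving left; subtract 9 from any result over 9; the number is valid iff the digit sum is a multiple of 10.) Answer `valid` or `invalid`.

From the right, keep odd positions and double even positions (subtract 9 from any doubled value over 9):
  doubled (positions 2,4,...): 9 0 6 1 3 8 → sum 27
  kept (positions 1,3,...): 4 8 2 7 5 7 → sum 33
Total = 60.
60 mod 10 = 0, so the number is valid.

valid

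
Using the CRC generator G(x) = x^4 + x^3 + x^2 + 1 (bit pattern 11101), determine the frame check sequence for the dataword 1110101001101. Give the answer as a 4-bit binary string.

1010

Append 4 zeros: 11101010011010000. Divide by 11101 (XOR where the leading bit is 1):
  pos 0: 11101 XOR 11101 = 00000
  pos 6: 10011 XOR 11101 = 01110
  pos 7: 11100 XOR 11101 = 00001
  pos 11: 11000 XOR 11101 = 00101
Remainder (last 4 bits) = 1010. This is the CRC / FCS.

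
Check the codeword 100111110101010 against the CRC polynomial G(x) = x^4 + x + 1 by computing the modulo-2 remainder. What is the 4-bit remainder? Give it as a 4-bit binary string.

Modulo-2 division of 100111110101010 by 10011:
  pos 0: 10011 XOR 10011 = 00000
  pos 5: 11101 XOR 10011 = 01110
  pos 6: 11100 XOR 10011 = 01111
  pos 7: 11111 XOR 10011 = 01100
  pos 8: 11000 XOR 10011 = 01011
  pos 9: 10111 XOR 10011 = 00100
Remainder = 1000 (nonzero — an error is detected).

1000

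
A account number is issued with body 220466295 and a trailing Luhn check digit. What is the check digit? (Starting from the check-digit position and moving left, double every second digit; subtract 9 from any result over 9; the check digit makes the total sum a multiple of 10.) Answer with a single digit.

Partial digits right→left: 5 9 2 6 6 4 0 2 2
Double every second digit counting from the check-digit position (so the 1st, 3rd, 5th, ... of the partial from the right).
  doubled (with −9 where >9): 1 4 3 0 4 → sum 12
  kept as-is: 9 6 4 2 → sum 21
Total = 12 + 21 = 33.
Check digit = (10 − (33 mod 10)) mod 10 = 7.

7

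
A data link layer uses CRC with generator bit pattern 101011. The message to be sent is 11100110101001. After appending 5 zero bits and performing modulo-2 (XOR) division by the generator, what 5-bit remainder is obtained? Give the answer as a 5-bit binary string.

Append 5 zeros: 1110011010100100000. Divide by 101011 (XOR where the leading bit is 1):
  pos 0: 111001 XOR 101011 = 010010
  pos 1: 100101 XOR 101011 = 001110
  pos 3: 111001 XOR 101011 = 010010
  pos 4: 100100 XOR 101011 = 001111
  pos 6: 111110 XOR 101011 = 010101
  pos 7: 101010 XOR 101011 = 000001
  pos 12: 110000 XOR 101011 = 011011
  pos 13: 110110 XOR 101011 = 011101
Remainder (last 5 bits) = 11101. This is the CRC / FCS.

11101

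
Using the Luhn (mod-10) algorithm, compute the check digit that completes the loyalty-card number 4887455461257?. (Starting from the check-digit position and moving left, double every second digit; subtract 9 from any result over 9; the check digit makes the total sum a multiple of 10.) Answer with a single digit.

Partial digits right→left: 7 5 2 1 6 4 5 5 4 7 8 8 4
Double every second digit counting from the check-digit position (so the 1st, 3rd, 5th, ... of the partial from the right).
  doubled (with −9 where >9): 5 4 3 1 8 7 8 → sum 36
  kept as-is: 5 1 4 5 7 8 → sum 30
Total = 36 + 30 = 66.
Check digit = (10 − (66 mod 10)) mod 10 = 4.

4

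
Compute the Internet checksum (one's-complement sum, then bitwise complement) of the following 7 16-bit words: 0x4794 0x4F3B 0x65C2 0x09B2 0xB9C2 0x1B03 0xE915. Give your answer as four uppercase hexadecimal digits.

One's-complement addition (fold any carry out of bit 15 back into bit 0):
  0x4794 + 0x4F3B = 0x096CF
  0x96CF + 0x65C2 = 0x0FC91
  0xFC91 + 0x09B2 = 0x10643 → wrap carry → 0x0644
  0x0644 + 0xB9C2 = 0x0C006
  0xC006 + 0x1B03 = 0x0DB09
  0xDB09 + 0xE915 = 0x1C41E → wrap carry → 0xC41F
One's-complement sum = 0xC41F.
Checksum = ~0xC41F & 0xFFFF = 0x3BE0.

3BE0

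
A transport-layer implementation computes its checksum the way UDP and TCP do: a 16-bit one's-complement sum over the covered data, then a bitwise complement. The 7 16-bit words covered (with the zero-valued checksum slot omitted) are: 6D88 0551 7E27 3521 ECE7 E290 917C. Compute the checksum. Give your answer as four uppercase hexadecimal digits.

78E8

One's-complement addition (fold any carry out of bit 15 back into bit 0):
  0x6D88 + 0x0551 = 0x072D9
  0x72D9 + 0x7E27 = 0x0F100
  0xF100 + 0x3521 = 0x12621 → wrap carry → 0x2622
  0x2622 + 0xECE7 = 0x11309 → wrap carry → 0x130A
  0x130A + 0xE290 = 0x0F59A
  0xF59A + 0x917C = 0x18716 → wrap carry → 0x8717
One's-complement sum = 0x8717.
Checksum = ~0x8717 & 0xFFFF = 0x78E8.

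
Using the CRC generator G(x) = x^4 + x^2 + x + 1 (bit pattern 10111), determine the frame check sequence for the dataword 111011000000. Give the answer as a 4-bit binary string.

0111

Append 4 zeros: 1110110000000000. Divide by 10111 (XOR where the leading bit is 1):
  pos 0: 11101 XOR 10111 = 01010
  pos 1: 10101 XOR 10111 = 00010
  pos 4: 10000 XOR 10111 = 00111
  pos 6: 11100 XOR 10111 = 01011
  pos 7: 10110 XOR 10111 = 00001
  pos 11: 10000 XOR 10111 = 00111
Remainder (last 4 bits) = 0111. This is the CRC / FCS.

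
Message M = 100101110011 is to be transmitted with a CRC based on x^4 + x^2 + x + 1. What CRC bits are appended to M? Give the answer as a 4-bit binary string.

Append 4 zeros: 1001011100110000. Divide by 10111 (XOR where the leading bit is 1):
  pos 0: 10010 XOR 10111 = 00101
  pos 2: 10111 XOR 10111 = 00000
  pos 7: 10011 XOR 10111 = 00100
  pos 9: 10000 XOR 10111 = 00111
  pos 11: 11100 XOR 10111 = 01011
Remainder (last 4 bits) = 1011. This is the CRC / FCS.

1011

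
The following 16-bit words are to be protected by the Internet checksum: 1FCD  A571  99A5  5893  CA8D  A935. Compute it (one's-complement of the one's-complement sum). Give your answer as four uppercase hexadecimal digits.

D4C4

One's-complement addition (fold any carry out of bit 15 back into bit 0):
  0x1FCD + 0xA571 = 0x0C53E
  0xC53E + 0x99A5 = 0x15EE3 → wrap carry → 0x5EE4
  0x5EE4 + 0x5893 = 0x0B777
  0xB777 + 0xCA8D = 0x18204 → wrap carry → 0x8205
  0x8205 + 0xA935 = 0x12B3A → wrap carry → 0x2B3B
One's-complement sum = 0x2B3B.
Checksum = ~0x2B3B & 0xFFFF = 0xD4C4.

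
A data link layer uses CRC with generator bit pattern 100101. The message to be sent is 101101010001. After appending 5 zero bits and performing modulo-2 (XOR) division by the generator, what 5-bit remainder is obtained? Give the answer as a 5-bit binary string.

Append 5 zeros: 10110101000100000. Divide by 100101 (XOR where the leading bit is 1):
  pos 0: 101101 XOR 100101 = 001000
  pos 2: 100001 XOR 100101 = 000100
  pos 5: 100000 XOR 100101 = 000101
  pos 8: 101100 XOR 100101 = 001001
  pos 10: 100100 XOR 100101 = 000001
Remainder (last 5 bits) = 00010. This is the CRC / FCS.

00010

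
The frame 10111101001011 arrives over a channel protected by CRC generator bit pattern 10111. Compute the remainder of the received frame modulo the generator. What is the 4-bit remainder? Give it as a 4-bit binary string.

Modulo-2 division of 10111101001011 by 10111:
  pos 0: 10111 XOR 10111 = 00000
  pos 5: 10100 XOR 10111 = 00011
  pos 8: 11101 XOR 10111 = 01010
  pos 9: 10101 XOR 10111 = 00010
Remainder = 0010 (nonzero — an error is detected).

0010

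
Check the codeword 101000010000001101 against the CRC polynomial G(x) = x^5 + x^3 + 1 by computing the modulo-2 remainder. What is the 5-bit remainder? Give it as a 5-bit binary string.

00000

Modulo-2 division of 101000010000001101 by 101001:
  pos 0: 101000 XOR 101001 = 000001
  pos 5: 101000 XOR 101001 = 000001
  pos 10: 100011 XOR 101001 = 001010
  pos 12: 101001 XOR 101001 = 000000
Remainder = 00000 (zero — the frame passes the CRC check).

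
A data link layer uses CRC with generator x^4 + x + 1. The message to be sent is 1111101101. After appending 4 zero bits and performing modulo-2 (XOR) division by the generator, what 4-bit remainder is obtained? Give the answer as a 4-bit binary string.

Append 4 zeros: 11111011010000. Divide by 10011 (XOR where the leading bit is 1):
  pos 0: 11111 XOR 10011 = 01100
  pos 1: 11000 XOR 10011 = 01011
  pos 2: 10111 XOR 10011 = 00100
  pos 4: 10010 XOR 10011 = 00001
  pos 8: 11000 XOR 10011 = 01011
  pos 9: 10110 XOR 10011 = 00101
Remainder (last 4 bits) = 0101. This is the CRC / FCS.

0101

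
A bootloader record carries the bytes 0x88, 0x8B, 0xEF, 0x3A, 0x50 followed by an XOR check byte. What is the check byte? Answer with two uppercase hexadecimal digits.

XOR the bytes together:
  start with 0x88
  0x88 ⊕ 0x8B = 0x03
  0x03 ⊕ 0xEF = 0xEC
  0xEC ⊕ 0x3A = 0xD6
  0xD6 ⊕ 0x50 = 0x86

86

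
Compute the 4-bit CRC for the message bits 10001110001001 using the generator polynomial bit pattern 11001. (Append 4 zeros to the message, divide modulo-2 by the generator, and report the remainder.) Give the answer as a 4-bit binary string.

Append 4 zeros: 100011100010010000. Divide by 11001 (XOR where the leading bit is 1):
  pos 0: 10001 XOR 11001 = 01000
  pos 1: 10001 XOR 11001 = 01000
  pos 2: 10001 XOR 11001 = 01000
  pos 3: 10000 XOR 11001 = 01001
  pos 4: 10010 XOR 11001 = 01011
  pos 5: 10110 XOR 11001 = 01111
  pos 6: 11111 XOR 11001 = 00110
  pos 8: 11000 XOR 11001 = 00001
  pos 12: 11000 XOR 11001 = 00001
Remainder (last 4 bits) = 0010. This is the CRC / FCS.

0010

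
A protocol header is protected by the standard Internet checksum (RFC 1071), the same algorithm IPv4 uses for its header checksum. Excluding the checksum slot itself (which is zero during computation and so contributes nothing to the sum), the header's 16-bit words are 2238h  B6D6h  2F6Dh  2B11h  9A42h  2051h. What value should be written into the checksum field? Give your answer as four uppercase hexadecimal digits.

One's-complement addition (fold any carry out of bit 15 back into bit 0):
  0x2238 + 0xB6D6 = 0x0D90E
  0xD90E + 0x2F6D = 0x1087B → wrap carry → 0x087C
  0x087C + 0x2B11 = 0x0338D
  0x338D + 0x9A42 = 0x0CDCF
  0xCDCF + 0x2051 = 0x0EE20
One's-complement sum = 0xEE20.
Checksum = ~0xEE20 & 0xFFFF = 0x11DF.

11DF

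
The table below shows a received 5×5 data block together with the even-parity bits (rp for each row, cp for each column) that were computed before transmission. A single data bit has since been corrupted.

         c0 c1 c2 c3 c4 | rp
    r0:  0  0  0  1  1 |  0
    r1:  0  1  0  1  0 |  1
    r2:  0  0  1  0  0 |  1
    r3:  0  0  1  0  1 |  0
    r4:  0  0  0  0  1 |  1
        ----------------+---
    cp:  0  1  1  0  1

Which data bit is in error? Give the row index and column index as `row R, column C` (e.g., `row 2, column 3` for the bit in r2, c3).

Recompute each row's even parity and compare to rp:
  r0: data parity 0, sent rp 0 → ok
  r1: data parity 0, sent rp 1 → mismatch
  r2: data parity 1, sent rp 1 → ok
  r3: data parity 0, sent rp 0 → ok
  r4: data parity 1, sent rp 1 → ok
Recompute each column's even parity and compare to cp:
  c0: data parity 0, sent cp 0 → ok
  c1: data parity 1, sent cp 1 → ok
  c2: data parity 0, sent cp 1 → mismatch
  c3: data parity 0, sent cp 0 → ok
  c4: data parity 1, sent cp 1 → ok
Exactly one row (r1) and one column (c2) fail → the flipped bit is at their intersection.

row 1, column 2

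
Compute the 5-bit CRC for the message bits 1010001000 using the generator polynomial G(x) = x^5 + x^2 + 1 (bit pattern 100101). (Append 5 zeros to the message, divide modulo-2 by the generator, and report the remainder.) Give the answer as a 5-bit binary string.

Append 5 zeros: 101000100000000. Divide by 100101 (XOR where the leading bit is 1):
  pos 0: 101000 XOR 100101 = 001101
  pos 2: 110110 XOR 100101 = 010011
  pos 3: 100110 XOR 100101 = 000011
  pos 7: 110000 XOR 100101 = 010101
  pos 8: 101010 XOR 100101 = 001111
Remainder (last 5 bits) = 11110. This is the CRC / FCS.

11110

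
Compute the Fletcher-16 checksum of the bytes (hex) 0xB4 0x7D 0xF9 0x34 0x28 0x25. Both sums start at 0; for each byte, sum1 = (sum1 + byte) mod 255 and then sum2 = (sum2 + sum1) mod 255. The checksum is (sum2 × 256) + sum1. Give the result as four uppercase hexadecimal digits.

Running sums (mod 255):
  after byte 0 (0xB4): sum1=180, sum2=180
  after byte 1 (0x7D): sum1=50, sum2=230
  after byte 2 (0xF9): sum1=44, sum2=19
  after byte 3 (0x34): sum1=96, sum2=115
  after byte 4 (0x28): sum1=136, sum2=251
  after byte 5 (0x25): sum1=173, sum2=169
Checksum = sum2·256 + sum1 = 169·256 + 173 = 43437 = 0xA9AD.

A9AD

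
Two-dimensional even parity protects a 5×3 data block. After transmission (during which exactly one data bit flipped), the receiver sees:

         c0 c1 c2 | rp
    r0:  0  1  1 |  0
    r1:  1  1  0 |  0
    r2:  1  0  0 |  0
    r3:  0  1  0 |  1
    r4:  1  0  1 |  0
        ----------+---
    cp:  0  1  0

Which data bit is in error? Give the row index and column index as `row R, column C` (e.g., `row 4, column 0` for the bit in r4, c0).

Recompute each row's even parity and compare to rp:
  r0: data parity 0, sent rp 0 → ok
  r1: data parity 0, sent rp 0 → ok
  r2: data parity 1, sent rp 0 → mismatch
  r3: data parity 1, sent rp 1 → ok
  r4: data parity 0, sent rp 0 → ok
Recompute each column's even parity and compare to cp:
  c0: data parity 1, sent cp 0 → mismatch
  c1: data parity 1, sent cp 1 → ok
  c2: data parity 0, sent cp 0 → ok
Exactly one row (r2) and one column (c0) fail → the flipped bit is at their intersection.

row 2, column 0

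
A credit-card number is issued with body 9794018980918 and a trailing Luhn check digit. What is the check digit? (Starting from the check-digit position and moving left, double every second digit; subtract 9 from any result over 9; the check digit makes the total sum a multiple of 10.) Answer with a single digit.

0

Partial digits right→left: 8 1 9 0 8 9 8 1 0 4 9 7 9
Double every second digit counting from the check-digit position (so the 1st, 3rd, 5th, ... of the partial from the right).
  doubled (with −9 where >9): 7 9 7 7 0 9 9 → sum 48
  kept as-is: 1 0 9 1 4 7 → sum 22
Total = 48 + 22 = 70.
Check digit = (10 − (70 mod 10)) mod 10 = 0.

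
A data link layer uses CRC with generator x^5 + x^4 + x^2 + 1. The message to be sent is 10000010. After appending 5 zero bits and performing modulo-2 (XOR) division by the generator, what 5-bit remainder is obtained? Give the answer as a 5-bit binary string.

Append 5 zeros: 1000001000000. Divide by 110101 (XOR where the leading bit is 1):
  pos 0: 100000 XOR 110101 = 010101
  pos 1: 101011 XOR 110101 = 011110
  pos 2: 111100 XOR 110101 = 001001
  pos 4: 100100 XOR 110101 = 010001
  pos 5: 100010 XOR 110101 = 010111
  pos 6: 101110 XOR 110101 = 011011
  pos 7: 110110 XOR 110101 = 000011
Remainder (last 5 bits) = 00011. This is the CRC / FCS.

00011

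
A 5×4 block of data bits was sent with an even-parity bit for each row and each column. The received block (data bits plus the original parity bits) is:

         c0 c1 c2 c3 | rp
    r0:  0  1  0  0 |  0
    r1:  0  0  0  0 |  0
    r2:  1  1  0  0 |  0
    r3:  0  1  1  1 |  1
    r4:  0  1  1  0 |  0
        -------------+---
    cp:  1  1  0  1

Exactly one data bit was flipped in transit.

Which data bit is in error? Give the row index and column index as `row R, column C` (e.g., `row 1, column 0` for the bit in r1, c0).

Recompute each row's even parity and compare to rp:
  r0: data parity 1, sent rp 0 → mismatch
  r1: data parity 0, sent rp 0 → ok
  r2: data parity 0, sent rp 0 → ok
  r3: data parity 1, sent rp 1 → ok
  r4: data parity 0, sent rp 0 → ok
Recompute each column's even parity and compare to cp:
  c0: data parity 1, sent cp 1 → ok
  c1: data parity 0, sent cp 1 → mismatch
  c2: data parity 0, sent cp 0 → ok
  c3: data parity 1, sent cp 1 → ok
Exactly one row (r0) and one column (c1) fail → the flipped bit is at their intersection.

row 0, column 1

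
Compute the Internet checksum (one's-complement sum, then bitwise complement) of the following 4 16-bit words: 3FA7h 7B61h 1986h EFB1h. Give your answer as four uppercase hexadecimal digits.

3BBF

One's-complement addition (fold any carry out of bit 15 back into bit 0):
  0x3FA7 + 0x7B61 = 0x0BB08
  0xBB08 + 0x1986 = 0x0D48E
  0xD48E + 0xEFB1 = 0x1C43F → wrap carry → 0xC440
One's-complement sum = 0xC440.
Checksum = ~0xC440 & 0xFFFF = 0x3BBF.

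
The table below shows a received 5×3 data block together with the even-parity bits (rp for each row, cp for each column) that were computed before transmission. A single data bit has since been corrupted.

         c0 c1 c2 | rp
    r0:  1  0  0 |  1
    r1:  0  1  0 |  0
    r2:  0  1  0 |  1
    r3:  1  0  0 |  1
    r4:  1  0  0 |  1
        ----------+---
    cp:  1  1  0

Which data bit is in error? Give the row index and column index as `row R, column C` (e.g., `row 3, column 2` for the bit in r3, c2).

row 1, column 1

Recompute each row's even parity and compare to rp:
  r0: data parity 1, sent rp 1 → ok
  r1: data parity 1, sent rp 0 → mismatch
  r2: data parity 1, sent rp 1 → ok
  r3: data parity 1, sent rp 1 → ok
  r4: data parity 1, sent rp 1 → ok
Recompute each column's even parity and compare to cp:
  c0: data parity 1, sent cp 1 → ok
  c1: data parity 0, sent cp 1 → mismatch
  c2: data parity 0, sent cp 0 → ok
Exactly one row (r1) and one column (c1) fail → the flipped bit is at their intersection.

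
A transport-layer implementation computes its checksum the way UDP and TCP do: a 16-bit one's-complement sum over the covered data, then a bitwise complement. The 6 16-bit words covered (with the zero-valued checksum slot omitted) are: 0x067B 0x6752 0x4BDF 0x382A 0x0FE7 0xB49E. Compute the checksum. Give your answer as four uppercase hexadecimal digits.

One's-complement addition (fold any carry out of bit 15 back into bit 0):
  0x067B + 0x6752 = 0x06DCD
  0x6DCD + 0x4BDF = 0x0B9AC
  0xB9AC + 0x382A = 0x0F1D6
  0xF1D6 + 0x0FE7 = 0x101BD → wrap carry → 0x01BE
  0x01BE + 0xB49E = 0x0B65C
One's-complement sum = 0xB65C.
Checksum = ~0xB65C & 0xFFFF = 0x49A3.

49A3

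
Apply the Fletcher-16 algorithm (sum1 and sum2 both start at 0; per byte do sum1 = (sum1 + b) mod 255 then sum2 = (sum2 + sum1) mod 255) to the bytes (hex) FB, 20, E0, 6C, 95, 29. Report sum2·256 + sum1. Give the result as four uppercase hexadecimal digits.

Running sums (mod 255):
  after byte 0 (FB): sum1=251, sum2=251
  after byte 1 (20): sum1=28, sum2=24
  after byte 2 (E0): sum1=252, sum2=21
  after byte 3 (6C): sum1=105, sum2=126
  after byte 4 (95): sum1=254, sum2=125
  after byte 5 (29): sum1=40, sum2=165
Checksum = sum2·256 + sum1 = 165·256 + 40 = 42280 = 0xA528.

A528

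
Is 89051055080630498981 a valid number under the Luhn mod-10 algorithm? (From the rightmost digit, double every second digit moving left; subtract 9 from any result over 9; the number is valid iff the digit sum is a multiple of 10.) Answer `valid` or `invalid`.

From the right, keep odd positions and double even positions (subtract 9 from any doubled value over 9):
  doubled (positions 2,4,...): 7 7 8 6 0 0 1 2 0 7 → sum 38
  kept (positions 1,3,...): 1 9 9 0 6 8 5 0 5 9 → sum 52
Total = 90.
90 mod 10 = 0, so the number is valid.

valid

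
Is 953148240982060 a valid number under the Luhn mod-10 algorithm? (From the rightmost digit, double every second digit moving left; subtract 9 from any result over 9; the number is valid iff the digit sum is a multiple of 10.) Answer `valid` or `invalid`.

From the right, keep odd positions and double even positions (subtract 9 from any doubled value over 9):
  doubled (positions 2,4,...): 3 4 9 8 7 2 1 → sum 34
  kept (positions 1,3,...): 0 0 8 0 2 4 3 9 → sum 26
Total = 60.
60 mod 10 = 0, so the number is valid.

valid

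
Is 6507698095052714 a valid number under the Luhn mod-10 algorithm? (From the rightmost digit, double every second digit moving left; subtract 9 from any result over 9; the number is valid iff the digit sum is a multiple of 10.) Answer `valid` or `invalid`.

From the right, keep odd positions and double even positions (subtract 9 from any doubled value over 9):
  doubled (positions 2,4,...): 2 4 0 9 7 3 0 3 → sum 28
  kept (positions 1,3,...): 4 7 5 5 0 9 7 5 → sum 42
Total = 70.
70 mod 10 = 0, so the number is valid.

valid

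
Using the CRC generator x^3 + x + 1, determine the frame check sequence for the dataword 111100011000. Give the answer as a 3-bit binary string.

001

Append 3 zeros: 111100011000000. Divide by 1011 (XOR where the leading bit is 1):
  pos 0: 1111 XOR 1011 = 0100
  pos 1: 1000 XOR 1011 = 0011
  pos 3: 1100 XOR 1011 = 0111
  pos 4: 1111 XOR 1011 = 0100
  pos 5: 1001 XOR 1011 = 0010
  pos 7: 1000 XOR 1011 = 0011
  pos 9: 1100 XOR 1011 = 0111
  pos 10: 1110 XOR 1011 = 0101
  pos 11: 1010 XOR 1011 = 0001
Remainder (last 3 bits) = 001. This is the CRC / FCS.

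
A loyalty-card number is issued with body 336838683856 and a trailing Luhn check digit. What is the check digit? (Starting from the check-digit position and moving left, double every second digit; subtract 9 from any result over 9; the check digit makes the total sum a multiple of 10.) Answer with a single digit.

Partial digits right→left: 6 5 8 3 8 6 8 3 8 6 3 3
Double every second digit counting from the check-digit position (so the 1st, 3rd, 5th, ... of the partial from the right).
  doubled (with −9 where >9): 3 7 7 7 7 6 → sum 37
  kept as-is: 5 3 6 3 6 3 → sum 26
Total = 37 + 26 = 63.
Check digit = (10 − (63 mod 10)) mod 10 = 7.

7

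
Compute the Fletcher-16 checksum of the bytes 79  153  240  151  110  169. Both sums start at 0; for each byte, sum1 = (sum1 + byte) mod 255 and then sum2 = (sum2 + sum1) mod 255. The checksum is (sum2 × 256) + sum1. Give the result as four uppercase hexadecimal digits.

Running sums (mod 255):
  after byte 0 (79): sum1=79, sum2=79
  after byte 1 (153): sum1=232, sum2=56
  after byte 2 (240): sum1=217, sum2=18
  after byte 3 (151): sum1=113, sum2=131
  after byte 4 (110): sum1=223, sum2=99
  after byte 5 (169): sum1=137, sum2=236
Checksum = sum2·256 + sum1 = 236·256 + 137 = 60553 = 0xEC89.

EC89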